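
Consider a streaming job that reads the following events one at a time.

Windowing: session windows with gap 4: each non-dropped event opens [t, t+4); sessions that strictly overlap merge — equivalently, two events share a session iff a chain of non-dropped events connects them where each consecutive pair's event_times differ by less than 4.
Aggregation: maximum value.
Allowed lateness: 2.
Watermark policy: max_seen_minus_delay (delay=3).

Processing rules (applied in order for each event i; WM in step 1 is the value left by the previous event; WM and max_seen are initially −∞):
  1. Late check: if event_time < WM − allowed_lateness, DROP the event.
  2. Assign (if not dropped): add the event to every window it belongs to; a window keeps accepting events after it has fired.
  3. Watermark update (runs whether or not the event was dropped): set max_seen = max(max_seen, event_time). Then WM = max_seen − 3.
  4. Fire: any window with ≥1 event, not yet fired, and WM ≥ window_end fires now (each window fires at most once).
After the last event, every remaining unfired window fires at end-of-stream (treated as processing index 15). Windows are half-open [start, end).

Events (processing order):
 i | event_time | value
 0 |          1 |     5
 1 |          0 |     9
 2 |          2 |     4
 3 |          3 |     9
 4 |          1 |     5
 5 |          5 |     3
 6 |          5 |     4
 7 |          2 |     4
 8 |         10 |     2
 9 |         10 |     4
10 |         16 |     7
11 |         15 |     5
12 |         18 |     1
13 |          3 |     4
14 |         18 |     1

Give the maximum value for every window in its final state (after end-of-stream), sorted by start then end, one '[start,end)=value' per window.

[0,9)=9 [10,14)=4 [15,22)=7

i=0 t=1 v=5: → [1,5); WM=-2
i=1 t=0 v=9: → [0,5); WM=-2
i=2 t=2 v=4: → [0,6); WM=-1
i=3 t=3 v=9: → [0,7); WM=0
i=4 t=1 v=5: → [0,7); WM=0
i=5 t=5 v=3: → [0,9); WM=2
i=6 t=5 v=4: → [0,9); WM=2
i=7 t=2 v=4: → [0,9); WM=2
i=8 t=10 v=2: → [10,14); WM=7
i=9 t=10 v=4: → [10,14); WM=7
i=10 t=16 v=7: → [16,20); WM=13
i=11 t=15 v=5: → [15,20); WM=13
i=12 t=18 v=1: → [15,22); WM=15
i=13 t=3 v=4: DROP (t<15-2); WM=15
i=14 t=18 v=1: → [15,22); WM=15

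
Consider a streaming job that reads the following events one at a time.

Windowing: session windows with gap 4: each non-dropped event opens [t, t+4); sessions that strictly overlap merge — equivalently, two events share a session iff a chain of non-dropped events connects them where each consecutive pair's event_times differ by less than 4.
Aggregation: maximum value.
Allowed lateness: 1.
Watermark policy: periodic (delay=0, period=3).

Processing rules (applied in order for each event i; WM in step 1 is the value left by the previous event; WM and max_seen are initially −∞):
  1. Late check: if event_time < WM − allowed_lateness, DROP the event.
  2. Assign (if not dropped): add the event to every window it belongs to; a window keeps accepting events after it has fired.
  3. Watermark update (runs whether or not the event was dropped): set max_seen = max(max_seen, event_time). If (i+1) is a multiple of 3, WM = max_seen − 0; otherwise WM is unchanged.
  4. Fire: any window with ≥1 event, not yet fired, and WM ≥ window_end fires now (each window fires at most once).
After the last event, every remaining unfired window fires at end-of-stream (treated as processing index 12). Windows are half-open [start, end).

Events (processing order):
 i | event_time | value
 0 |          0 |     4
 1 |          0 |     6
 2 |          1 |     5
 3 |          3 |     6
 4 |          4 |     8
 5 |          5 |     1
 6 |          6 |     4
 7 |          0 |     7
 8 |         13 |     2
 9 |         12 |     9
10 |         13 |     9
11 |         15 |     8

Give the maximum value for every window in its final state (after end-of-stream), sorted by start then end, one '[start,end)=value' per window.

i=0 t=0 v=4: → [0,4); WM=−∞
i=1 t=0 v=6: → [0,4); WM=−∞
i=2 t=1 v=5: → [0,5); WM=1
i=3 t=3 v=6: → [0,7); WM=1
i=4 t=4 v=8: → [0,8); WM=1
i=5 t=5 v=1: → [0,9); WM=5
i=6 t=6 v=4: → [0,10); WM=5
i=7 t=0 v=7: DROP (t<5-1); WM=5
i=8 t=13 v=2: → [13,17); WM=13
i=9 t=12 v=9: → [12,17); WM=13
i=10 t=13 v=9: → [12,17); WM=13
i=11 t=15 v=8: → [12,19); WM=15

[0,10)=8 [12,19)=9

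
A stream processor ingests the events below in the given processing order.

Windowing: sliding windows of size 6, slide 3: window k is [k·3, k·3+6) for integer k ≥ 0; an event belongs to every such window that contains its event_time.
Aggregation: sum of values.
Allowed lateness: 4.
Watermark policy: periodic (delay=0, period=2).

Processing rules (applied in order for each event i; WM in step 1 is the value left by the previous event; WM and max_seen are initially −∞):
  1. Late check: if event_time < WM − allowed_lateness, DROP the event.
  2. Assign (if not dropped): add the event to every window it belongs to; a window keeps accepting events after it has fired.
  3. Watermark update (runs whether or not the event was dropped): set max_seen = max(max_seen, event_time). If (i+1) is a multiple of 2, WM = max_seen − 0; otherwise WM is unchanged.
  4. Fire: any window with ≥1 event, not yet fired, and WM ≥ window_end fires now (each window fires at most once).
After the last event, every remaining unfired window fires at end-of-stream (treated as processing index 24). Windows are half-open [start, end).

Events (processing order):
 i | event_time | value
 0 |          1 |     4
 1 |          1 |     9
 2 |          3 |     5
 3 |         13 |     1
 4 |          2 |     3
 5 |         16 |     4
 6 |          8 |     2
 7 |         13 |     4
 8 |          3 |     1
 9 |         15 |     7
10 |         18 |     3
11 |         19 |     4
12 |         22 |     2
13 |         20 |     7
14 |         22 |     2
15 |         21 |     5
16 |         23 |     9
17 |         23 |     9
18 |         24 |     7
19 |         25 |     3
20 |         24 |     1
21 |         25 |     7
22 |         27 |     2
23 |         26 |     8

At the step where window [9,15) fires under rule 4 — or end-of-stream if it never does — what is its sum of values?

i=0 t=1 v=4: → [0,6); WM=−∞
i=1 t=1 v=9: → [0,6); WM=1
i=2 t=3 v=5: → [3,9),[0,6); WM=1
i=3 t=13 v=1: → [12,18),[9,15); WM=13; [0,6) fires=18 [3,9) fires=5
i=4 t=2 v=3: DROP (t<13-4); WM=13
i=5 t=16 v=4: → [15,21),[12,18); WM=16; [9,15) fires=1
i=6 t=8 v=2: DROP (t<16-4); WM=16
i=7 t=13 v=4: → [12,18),[9,15); WM=16
i=8 t=3 v=1: DROP (t<16-4); WM=16
i=9 t=15 v=7: → [15,21),[12,18); WM=16
i=10 t=18 v=3: → [18,24),[15,21); WM=16
i=11 t=19 v=4: → [18,24),[15,21); WM=19; [12,18) fires=16
i=12 t=22 v=2: → [21,27),[18,24); WM=19
i=13 t=20 v=7: → [18,24),[15,21); WM=22; [15,21) fires=25
i=14 t=22 v=2: → [21,27),[18,24); WM=22
i=15 t=21 v=5: → [21,27),[18,24); WM=22
i=16 t=23 v=9: → [21,27),[18,24); WM=22
i=17 t=23 v=9: → [21,27),[18,24); WM=23
i=18 t=24 v=7: → [24,30),[21,27); WM=23
i=19 t=25 v=3: → [24,30),[21,27); WM=25; [18,24) fires=41
i=20 t=24 v=1: → [24,30),[21,27); WM=25
i=21 t=25 v=7: → [24,30),[21,27); WM=25
i=22 t=27 v=2: → [27,33),[24,30); WM=25
i=23 t=26 v=8: → [24,30),[21,27); WM=27; [21,27) fires=53

1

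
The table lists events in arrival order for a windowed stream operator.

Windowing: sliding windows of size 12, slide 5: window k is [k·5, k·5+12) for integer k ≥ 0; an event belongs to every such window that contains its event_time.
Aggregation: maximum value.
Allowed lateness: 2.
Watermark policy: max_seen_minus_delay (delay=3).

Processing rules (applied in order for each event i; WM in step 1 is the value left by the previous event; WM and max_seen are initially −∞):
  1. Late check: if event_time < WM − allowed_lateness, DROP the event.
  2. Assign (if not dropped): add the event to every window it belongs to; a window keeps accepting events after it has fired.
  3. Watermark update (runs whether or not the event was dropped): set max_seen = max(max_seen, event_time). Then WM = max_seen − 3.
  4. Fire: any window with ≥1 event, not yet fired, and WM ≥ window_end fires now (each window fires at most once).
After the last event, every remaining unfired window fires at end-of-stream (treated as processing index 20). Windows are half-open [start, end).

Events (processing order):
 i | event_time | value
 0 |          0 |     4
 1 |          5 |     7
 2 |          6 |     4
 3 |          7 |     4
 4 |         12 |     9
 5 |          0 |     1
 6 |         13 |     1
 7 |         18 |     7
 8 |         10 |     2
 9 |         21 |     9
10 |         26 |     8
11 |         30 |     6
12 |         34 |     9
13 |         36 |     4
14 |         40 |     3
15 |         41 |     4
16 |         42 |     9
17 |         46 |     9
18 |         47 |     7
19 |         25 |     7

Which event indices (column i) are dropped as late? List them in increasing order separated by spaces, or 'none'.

i=0 t=0 v=4: → [0,12); WM=-3
i=1 t=5 v=7: → [5,17),[0,12); WM=2
i=2 t=6 v=4: → [5,17),[0,12); WM=3
i=3 t=7 v=4: → [5,17),[0,12); WM=4
i=4 t=12 v=9: → [10,22),[5,17); WM=9
i=5 t=0 v=1: DROP (t<9-2); WM=9
i=6 t=13 v=1: → [10,22),[5,17); WM=10
i=7 t=18 v=7: → [15,27),[10,22); WM=15; [0,12) fires=7
i=8 t=10 v=2: DROP (t<15-2); WM=15
i=9 t=21 v=9: → [20,32),[15,27),[10,22); WM=18; [5,17) fires=9
i=10 t=26 v=8: → [25,37),[20,32),[15,27); WM=23; [10,22) fires=9
i=11 t=30 v=6: → [30,42),[25,37),[20,32); WM=27; [15,27) fires=9
i=12 t=34 v=9: → [30,42),[25,37); WM=31
i=13 t=36 v=4: → [35,47),[30,42),[25,37); WM=33; [20,32) fires=9
i=14 t=40 v=3: → [40,52),[35,47),[30,42); WM=37; [25,37) fires=9
i=15 t=41 v=4: → [40,52),[35,47),[30,42); WM=38
i=16 t=42 v=9: → [40,52),[35,47); WM=39
i=17 t=46 v=9: → [45,57),[40,52),[35,47); WM=43; [30,42) fires=9
i=18 t=47 v=7: → [45,57),[40,52); WM=44
i=19 t=25 v=7: DROP (t<44-2); WM=44

5 8 19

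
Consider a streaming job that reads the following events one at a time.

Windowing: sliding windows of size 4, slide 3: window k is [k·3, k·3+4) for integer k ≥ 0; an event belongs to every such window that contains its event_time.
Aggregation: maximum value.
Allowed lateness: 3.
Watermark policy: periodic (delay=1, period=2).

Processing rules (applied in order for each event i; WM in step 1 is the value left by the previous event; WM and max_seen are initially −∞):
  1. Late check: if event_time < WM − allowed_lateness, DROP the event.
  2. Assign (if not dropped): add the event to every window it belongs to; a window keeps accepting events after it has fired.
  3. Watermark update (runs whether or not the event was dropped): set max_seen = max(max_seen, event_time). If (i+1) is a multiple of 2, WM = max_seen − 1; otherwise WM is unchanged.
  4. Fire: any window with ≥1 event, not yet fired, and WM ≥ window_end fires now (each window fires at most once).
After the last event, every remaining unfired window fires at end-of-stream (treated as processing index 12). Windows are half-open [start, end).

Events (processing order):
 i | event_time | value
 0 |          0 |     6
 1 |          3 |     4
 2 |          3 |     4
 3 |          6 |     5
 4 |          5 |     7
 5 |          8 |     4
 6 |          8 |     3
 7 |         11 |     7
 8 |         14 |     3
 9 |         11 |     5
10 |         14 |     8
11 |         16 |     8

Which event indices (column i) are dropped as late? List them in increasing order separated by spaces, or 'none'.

none

i=0 t=0 v=6: → [0,4); WM=−∞
i=1 t=3 v=4: → [3,7),[0,4); WM=2
i=2 t=3 v=4: → [3,7),[0,4); WM=2
i=3 t=6 v=5: → [6,10),[3,7); WM=5; [0,4) fires=6
i=4 t=5 v=7: → [3,7); WM=5
i=5 t=8 v=4: → [6,10); WM=7; [3,7) fires=7
i=6 t=8 v=3: → [6,10); WM=7
i=7 t=11 v=7: → [9,13); WM=10; [6,10) fires=5
i=8 t=14 v=3: → [12,16); WM=10
i=9 t=11 v=5: → [9,13); WM=13; [9,13) fires=7
i=10 t=14 v=8: → [12,16); WM=13
i=11 t=16 v=8: → [15,19); WM=15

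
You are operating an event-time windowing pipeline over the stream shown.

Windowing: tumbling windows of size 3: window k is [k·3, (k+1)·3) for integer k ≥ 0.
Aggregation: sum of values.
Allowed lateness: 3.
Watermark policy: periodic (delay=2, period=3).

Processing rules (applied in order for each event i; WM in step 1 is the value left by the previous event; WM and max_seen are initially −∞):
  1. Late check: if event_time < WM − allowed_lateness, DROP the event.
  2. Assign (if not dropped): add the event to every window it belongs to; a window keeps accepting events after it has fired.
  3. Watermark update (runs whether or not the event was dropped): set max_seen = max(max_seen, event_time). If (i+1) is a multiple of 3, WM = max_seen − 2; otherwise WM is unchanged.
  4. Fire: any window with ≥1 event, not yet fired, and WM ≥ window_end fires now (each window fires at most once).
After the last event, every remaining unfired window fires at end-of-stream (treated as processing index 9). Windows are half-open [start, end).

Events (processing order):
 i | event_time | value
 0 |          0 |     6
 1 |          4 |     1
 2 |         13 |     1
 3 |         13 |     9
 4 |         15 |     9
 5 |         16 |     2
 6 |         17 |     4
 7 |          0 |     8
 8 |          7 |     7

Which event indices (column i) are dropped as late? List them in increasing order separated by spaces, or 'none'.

i=0 t=0 v=6: → [0,3); WM=−∞
i=1 t=4 v=1: → [3,6); WM=−∞
i=2 t=13 v=1: → [12,15); WM=11; [0,3) fires=6 [3,6) fires=1
i=3 t=13 v=9: → [12,15); WM=11
i=4 t=15 v=9: → [15,18); WM=11
i=5 t=16 v=2: → [15,18); WM=14
i=6 t=17 v=4: → [15,18); WM=14
i=7 t=0 v=8: DROP (t<14-3); WM=14
i=8 t=7 v=7: DROP (t<14-3); WM=15; [12,15) fires=10

7 8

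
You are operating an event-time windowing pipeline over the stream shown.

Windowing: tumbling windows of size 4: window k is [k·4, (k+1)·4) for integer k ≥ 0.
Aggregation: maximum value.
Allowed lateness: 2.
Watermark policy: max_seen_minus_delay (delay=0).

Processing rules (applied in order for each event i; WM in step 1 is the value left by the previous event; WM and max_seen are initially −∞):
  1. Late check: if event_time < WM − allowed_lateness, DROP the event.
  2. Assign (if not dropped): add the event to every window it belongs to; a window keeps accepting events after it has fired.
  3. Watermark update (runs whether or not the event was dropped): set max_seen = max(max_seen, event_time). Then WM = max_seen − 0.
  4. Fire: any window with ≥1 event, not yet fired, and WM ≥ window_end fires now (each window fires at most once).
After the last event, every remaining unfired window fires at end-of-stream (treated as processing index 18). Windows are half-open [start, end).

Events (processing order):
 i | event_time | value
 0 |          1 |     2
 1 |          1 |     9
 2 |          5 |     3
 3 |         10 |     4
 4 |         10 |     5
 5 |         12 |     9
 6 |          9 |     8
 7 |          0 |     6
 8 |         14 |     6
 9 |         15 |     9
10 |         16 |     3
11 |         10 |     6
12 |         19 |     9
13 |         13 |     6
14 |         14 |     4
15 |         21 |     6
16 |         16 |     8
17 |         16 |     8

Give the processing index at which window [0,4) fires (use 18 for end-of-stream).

i=0 t=1 v=2: → [0,4); WM=1
i=1 t=1 v=9: → [0,4); WM=1
i=2 t=5 v=3: → [4,8); WM=5; [0,4) fires=9
i=3 t=10 v=4: → [8,12); WM=10; [4,8) fires=3
i=4 t=10 v=5: → [8,12); WM=10
i=5 t=12 v=9: → [12,16); WM=12; [8,12) fires=5
i=6 t=9 v=8: DROP (t<12-2); WM=12
i=7 t=0 v=6: DROP (t<12-2); WM=12
i=8 t=14 v=6: → [12,16); WM=14
i=9 t=15 v=9: → [12,16); WM=15
i=10 t=16 v=3: → [16,20); WM=16; [12,16) fires=9
i=11 t=10 v=6: DROP (t<16-2); WM=16
i=12 t=19 v=9: → [16,20); WM=19
i=13 t=13 v=6: DROP (t<19-2); WM=19
i=14 t=14 v=4: DROP (t<19-2); WM=19
i=15 t=21 v=6: → [20,24); WM=21; [16,20) fires=9
i=16 t=16 v=8: DROP (t<21-2); WM=21
i=17 t=16 v=8: DROP (t<21-2); WM=21

2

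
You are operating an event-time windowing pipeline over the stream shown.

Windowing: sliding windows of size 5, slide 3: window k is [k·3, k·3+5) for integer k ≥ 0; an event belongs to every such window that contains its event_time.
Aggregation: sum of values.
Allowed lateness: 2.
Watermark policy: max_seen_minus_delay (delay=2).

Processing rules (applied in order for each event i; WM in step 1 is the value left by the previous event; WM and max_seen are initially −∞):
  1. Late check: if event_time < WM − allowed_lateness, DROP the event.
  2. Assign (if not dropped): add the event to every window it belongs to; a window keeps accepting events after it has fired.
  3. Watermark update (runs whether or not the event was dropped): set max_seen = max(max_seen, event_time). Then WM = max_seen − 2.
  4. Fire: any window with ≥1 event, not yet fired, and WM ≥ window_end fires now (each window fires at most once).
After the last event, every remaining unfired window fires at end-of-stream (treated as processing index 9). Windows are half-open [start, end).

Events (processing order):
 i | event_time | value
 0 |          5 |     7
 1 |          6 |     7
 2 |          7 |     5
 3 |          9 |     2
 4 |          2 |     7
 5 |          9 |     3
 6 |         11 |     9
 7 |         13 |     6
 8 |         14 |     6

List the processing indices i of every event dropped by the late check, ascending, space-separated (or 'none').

i=0 t=5 v=7: → [3,8); WM=3
i=1 t=6 v=7: → [6,11),[3,8); WM=4
i=2 t=7 v=5: → [6,11),[3,8); WM=5
i=3 t=9 v=2: → [9,14),[6,11); WM=7
i=4 t=2 v=7: DROP (t<7-2); WM=7
i=5 t=9 v=3: → [9,14),[6,11); WM=7
i=6 t=11 v=9: → [9,14); WM=9; [3,8) fires=19
i=7 t=13 v=6: → [12,17),[9,14); WM=11; [6,11) fires=17
i=8 t=14 v=6: → [12,17); WM=12

4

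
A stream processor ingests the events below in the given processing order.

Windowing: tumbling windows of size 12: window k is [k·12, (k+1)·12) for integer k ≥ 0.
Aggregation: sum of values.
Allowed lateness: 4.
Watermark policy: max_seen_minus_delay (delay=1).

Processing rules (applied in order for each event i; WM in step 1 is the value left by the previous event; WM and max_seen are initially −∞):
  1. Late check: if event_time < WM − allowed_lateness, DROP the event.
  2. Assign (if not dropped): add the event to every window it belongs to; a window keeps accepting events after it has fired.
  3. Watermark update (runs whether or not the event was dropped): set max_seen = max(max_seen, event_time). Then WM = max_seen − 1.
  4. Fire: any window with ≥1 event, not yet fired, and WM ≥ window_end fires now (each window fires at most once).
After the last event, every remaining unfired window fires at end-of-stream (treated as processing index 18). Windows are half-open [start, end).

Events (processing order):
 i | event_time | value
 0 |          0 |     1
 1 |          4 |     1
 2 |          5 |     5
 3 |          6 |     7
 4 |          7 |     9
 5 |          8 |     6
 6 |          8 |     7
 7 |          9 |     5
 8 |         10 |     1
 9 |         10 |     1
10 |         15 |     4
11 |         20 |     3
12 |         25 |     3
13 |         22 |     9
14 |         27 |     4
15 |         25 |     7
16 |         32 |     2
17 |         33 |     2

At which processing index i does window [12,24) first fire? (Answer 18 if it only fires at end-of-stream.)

12

i=0 t=0 v=1: → [0,12); WM=-1
i=1 t=4 v=1: → [0,12); WM=3
i=2 t=5 v=5: → [0,12); WM=4
i=3 t=6 v=7: → [0,12); WM=5
i=4 t=7 v=9: → [0,12); WM=6
i=5 t=8 v=6: → [0,12); WM=7
i=6 t=8 v=7: → [0,12); WM=7
i=7 t=9 v=5: → [0,12); WM=8
i=8 t=10 v=1: → [0,12); WM=9
i=9 t=10 v=1: → [0,12); WM=9
i=10 t=15 v=4: → [12,24); WM=14; [0,12) fires=43
i=11 t=20 v=3: → [12,24); WM=19
i=12 t=25 v=3: → [24,36); WM=24; [12,24) fires=7
i=13 t=22 v=9: → [12,24); WM=24
i=14 t=27 v=4: → [24,36); WM=26
i=15 t=25 v=7: → [24,36); WM=26
i=16 t=32 v=2: → [24,36); WM=31
i=17 t=33 v=2: → [24,36); WM=32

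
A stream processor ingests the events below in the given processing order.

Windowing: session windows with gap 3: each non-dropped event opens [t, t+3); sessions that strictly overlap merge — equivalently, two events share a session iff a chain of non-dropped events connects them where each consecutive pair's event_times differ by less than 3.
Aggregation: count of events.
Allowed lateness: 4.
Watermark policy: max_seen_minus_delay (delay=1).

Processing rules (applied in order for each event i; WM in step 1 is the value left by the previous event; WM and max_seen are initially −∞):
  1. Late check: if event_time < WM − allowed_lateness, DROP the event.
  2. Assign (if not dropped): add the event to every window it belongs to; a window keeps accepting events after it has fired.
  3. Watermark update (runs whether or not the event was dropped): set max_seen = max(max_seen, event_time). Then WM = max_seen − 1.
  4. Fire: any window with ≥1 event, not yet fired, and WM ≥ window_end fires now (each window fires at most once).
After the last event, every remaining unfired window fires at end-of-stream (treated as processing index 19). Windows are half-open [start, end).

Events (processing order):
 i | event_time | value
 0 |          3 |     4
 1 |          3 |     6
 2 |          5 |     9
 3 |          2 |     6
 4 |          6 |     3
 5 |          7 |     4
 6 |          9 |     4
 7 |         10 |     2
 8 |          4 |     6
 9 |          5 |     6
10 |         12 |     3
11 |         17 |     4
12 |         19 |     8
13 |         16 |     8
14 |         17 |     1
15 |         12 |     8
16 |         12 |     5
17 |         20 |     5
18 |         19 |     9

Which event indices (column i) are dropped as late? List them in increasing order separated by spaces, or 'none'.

i=0 t=3 v=4: → [3,6); WM=2
i=1 t=3 v=6: → [3,6); WM=2
i=2 t=5 v=9: → [3,8); WM=4
i=3 t=2 v=6: → [2,8); WM=4
i=4 t=6 v=3: → [2,9); WM=5
i=5 t=7 v=4: → [2,10); WM=6
i=6 t=9 v=4: → [2,12); WM=8
i=7 t=10 v=2: → [2,13); WM=9
i=8 t=4 v=6: DROP (t<9-4); WM=9
i=9 t=5 v=6: → [2,13); WM=9
i=10 t=12 v=3: → [2,15); WM=11
i=11 t=17 v=4: → [17,20); WM=16
i=12 t=19 v=8: → [17,22); WM=18
i=13 t=16 v=8: → [16,22); WM=18
i=14 t=17 v=1: → [16,22); WM=18
i=15 t=12 v=8: DROP (t<18-4); WM=18
i=16 t=12 v=5: DROP (t<18-4); WM=18
i=17 t=20 v=5: → [16,23); WM=19
i=18 t=19 v=9: → [16,23); WM=19

8 15 16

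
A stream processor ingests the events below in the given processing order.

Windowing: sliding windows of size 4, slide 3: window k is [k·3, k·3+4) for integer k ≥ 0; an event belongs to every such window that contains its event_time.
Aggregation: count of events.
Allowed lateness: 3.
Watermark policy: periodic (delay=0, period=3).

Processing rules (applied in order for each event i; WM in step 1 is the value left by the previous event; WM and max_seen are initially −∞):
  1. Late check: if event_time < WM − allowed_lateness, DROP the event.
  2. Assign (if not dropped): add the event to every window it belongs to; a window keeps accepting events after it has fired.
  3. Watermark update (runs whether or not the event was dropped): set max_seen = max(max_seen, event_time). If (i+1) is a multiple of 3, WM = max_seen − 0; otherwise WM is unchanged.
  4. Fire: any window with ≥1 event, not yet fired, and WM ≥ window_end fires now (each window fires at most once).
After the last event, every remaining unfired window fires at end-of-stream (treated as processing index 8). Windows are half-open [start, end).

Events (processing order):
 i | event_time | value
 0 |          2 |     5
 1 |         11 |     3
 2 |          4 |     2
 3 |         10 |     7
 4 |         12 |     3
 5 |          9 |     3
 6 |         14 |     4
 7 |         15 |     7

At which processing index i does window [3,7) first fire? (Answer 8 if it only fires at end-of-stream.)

i=0 t=2 v=5: → [0,4); WM=−∞
i=1 t=11 v=3: → [9,13); WM=−∞
i=2 t=4 v=2: → [3,7); WM=11; [0,4) fires=1 [3,7) fires=1
i=3 t=10 v=7: → [9,13); WM=11
i=4 t=12 v=3: → [12,16),[9,13); WM=11
i=5 t=9 v=3: → [9,13),[6,10); WM=12; [6,10) fires=1
i=6 t=14 v=4: → [12,16); WM=12
i=7 t=15 v=7: → [15,19),[12,16); WM=12

2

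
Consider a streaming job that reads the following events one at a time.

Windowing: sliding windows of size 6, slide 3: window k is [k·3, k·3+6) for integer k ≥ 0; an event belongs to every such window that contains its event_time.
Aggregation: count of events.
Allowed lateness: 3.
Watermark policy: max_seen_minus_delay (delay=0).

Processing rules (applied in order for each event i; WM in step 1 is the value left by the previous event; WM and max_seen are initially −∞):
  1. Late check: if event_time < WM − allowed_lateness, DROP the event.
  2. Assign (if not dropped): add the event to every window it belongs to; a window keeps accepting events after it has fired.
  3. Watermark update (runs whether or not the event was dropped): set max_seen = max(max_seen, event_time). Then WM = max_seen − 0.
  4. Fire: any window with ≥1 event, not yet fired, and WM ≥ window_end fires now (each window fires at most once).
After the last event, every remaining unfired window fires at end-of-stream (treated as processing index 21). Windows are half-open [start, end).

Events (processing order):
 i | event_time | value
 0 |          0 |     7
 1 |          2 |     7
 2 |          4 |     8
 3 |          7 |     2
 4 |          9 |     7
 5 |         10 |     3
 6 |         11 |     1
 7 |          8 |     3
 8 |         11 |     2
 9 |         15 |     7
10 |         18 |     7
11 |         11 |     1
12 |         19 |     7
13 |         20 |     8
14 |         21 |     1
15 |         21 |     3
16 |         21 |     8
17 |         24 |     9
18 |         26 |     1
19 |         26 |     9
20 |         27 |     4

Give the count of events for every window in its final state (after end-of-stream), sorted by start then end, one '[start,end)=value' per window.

[0,6)=3 [3,9)=3 [6,12)=6 [9,15)=4 [12,18)=1 [15,21)=4 [18,24)=6 [21,27)=6 [24,30)=4 [27,33)=1

i=0 t=0 v=7: → [0,6); WM=0
i=1 t=2 v=7: → [0,6); WM=2
i=2 t=4 v=8: → [3,9),[0,6); WM=4
i=3 t=7 v=2: → [6,12),[3,9); WM=7; [0,6) fires=3
i=4 t=9 v=7: → [9,15),[6,12); WM=9; [3,9) fires=2
i=5 t=10 v=3: → [9,15),[6,12); WM=10
i=6 t=11 v=1: → [9,15),[6,12); WM=11
i=7 t=8 v=3: → [6,12),[3,9); WM=11
i=8 t=11 v=2: → [9,15),[6,12); WM=11
i=9 t=15 v=7: → [15,21),[12,18); WM=15; [6,12) fires=6 [9,15) fires=4
i=10 t=18 v=7: → [18,24),[15,21); WM=18; [12,18) fires=1
i=11 t=11 v=1: DROP (t<18-3); WM=18
i=12 t=19 v=7: → [18,24),[15,21); WM=19
i=13 t=20 v=8: → [18,24),[15,21); WM=20
i=14 t=21 v=1: → [21,27),[18,24); WM=21; [15,21) fires=4
i=15 t=21 v=3: → [21,27),[18,24); WM=21
i=16 t=21 v=8: → [21,27),[18,24); WM=21
i=17 t=24 v=9: → [24,30),[21,27); WM=24; [18,24) fires=6
i=18 t=26 v=1: → [24,30),[21,27); WM=26
i=19 t=26 v=9: → [24,30),[21,27); WM=26
i=20 t=27 v=4: → [27,33),[24,30); WM=27; [21,27) fires=6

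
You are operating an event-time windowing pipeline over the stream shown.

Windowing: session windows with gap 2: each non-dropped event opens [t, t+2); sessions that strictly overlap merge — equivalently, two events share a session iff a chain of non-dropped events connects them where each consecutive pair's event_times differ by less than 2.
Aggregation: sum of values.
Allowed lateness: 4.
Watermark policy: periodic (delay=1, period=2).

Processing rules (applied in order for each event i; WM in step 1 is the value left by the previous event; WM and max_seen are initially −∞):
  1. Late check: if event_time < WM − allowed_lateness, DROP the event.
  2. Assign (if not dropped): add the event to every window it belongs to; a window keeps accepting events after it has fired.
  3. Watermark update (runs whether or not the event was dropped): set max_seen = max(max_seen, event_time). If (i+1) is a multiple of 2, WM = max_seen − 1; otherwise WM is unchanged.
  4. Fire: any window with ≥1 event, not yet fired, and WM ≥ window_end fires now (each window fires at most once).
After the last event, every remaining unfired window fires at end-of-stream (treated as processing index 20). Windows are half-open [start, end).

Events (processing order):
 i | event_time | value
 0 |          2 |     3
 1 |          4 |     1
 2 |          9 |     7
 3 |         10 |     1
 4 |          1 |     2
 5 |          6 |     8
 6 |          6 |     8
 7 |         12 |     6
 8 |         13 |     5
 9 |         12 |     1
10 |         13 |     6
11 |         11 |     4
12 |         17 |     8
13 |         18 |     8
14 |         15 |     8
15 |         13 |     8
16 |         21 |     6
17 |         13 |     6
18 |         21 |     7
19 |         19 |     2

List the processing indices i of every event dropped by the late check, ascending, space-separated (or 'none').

i=0 t=2 v=3: → [2,4); WM=−∞
i=1 t=4 v=1: → [4,6); WM=3
i=2 t=9 v=7: → [9,11); WM=3
i=3 t=10 v=1: → [9,12); WM=9
i=4 t=1 v=2: DROP (t<9-4); WM=9
i=5 t=6 v=8: → [6,8); WM=9
i=6 t=6 v=8: → [6,8); WM=9
i=7 t=12 v=6: → [12,14); WM=11
i=8 t=13 v=5: → [12,15); WM=11
i=9 t=12 v=1: → [12,15); WM=12
i=10 t=13 v=6: → [12,15); WM=12
i=11 t=11 v=4: → [9,15); WM=12
i=12 t=17 v=8: → [17,19); WM=12
i=13 t=18 v=8: → [17,20); WM=17
i=14 t=15 v=8: → [15,17); WM=17
i=15 t=13 v=8: → [9,15); WM=17
i=16 t=21 v=6: → [21,23); WM=17
i=17 t=13 v=6: → [9,15); WM=20
i=18 t=21 v=7: → [21,23); WM=20
i=19 t=19 v=2: → [17,21); WM=20

4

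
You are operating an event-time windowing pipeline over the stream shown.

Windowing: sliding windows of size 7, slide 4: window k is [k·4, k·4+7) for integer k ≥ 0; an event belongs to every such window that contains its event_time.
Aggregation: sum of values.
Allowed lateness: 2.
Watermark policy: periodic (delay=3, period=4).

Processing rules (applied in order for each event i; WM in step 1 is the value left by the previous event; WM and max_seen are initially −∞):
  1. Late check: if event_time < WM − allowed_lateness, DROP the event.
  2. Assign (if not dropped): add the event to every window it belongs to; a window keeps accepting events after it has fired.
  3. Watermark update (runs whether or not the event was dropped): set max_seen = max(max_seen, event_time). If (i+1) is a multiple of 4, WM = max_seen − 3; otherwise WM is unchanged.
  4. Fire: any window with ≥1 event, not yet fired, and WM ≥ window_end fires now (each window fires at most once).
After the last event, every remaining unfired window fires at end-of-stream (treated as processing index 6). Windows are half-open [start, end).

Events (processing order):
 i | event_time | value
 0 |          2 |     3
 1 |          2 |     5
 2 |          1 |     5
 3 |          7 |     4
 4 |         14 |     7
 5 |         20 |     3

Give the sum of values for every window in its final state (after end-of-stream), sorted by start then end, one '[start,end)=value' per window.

[0,7)=13 [4,11)=4 [8,15)=7 [12,19)=7 [16,23)=3 [20,27)=3

i=0 t=2 v=3: → [0,7); WM=−∞
i=1 t=2 v=5: → [0,7); WM=−∞
i=2 t=1 v=5: → [0,7); WM=−∞
i=3 t=7 v=4: → [4,11); WM=4
i=4 t=14 v=7: → [12,19),[8,15); WM=4
i=5 t=20 v=3: → [20,27),[16,23); WM=4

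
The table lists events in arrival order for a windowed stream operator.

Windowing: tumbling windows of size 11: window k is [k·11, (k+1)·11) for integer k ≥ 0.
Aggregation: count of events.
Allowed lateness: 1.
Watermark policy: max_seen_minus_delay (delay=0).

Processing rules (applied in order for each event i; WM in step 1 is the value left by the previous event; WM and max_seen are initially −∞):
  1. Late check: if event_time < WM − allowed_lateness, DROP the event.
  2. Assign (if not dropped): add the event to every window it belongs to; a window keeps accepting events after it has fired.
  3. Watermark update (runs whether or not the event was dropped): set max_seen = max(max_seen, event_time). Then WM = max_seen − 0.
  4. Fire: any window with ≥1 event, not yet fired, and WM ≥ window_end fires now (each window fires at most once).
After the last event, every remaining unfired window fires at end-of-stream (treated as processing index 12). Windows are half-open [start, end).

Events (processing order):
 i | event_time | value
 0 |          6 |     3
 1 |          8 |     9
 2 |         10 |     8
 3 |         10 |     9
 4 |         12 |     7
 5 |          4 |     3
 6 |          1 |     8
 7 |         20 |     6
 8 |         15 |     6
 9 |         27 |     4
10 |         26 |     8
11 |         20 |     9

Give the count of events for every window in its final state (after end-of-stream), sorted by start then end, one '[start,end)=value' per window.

i=0 t=6 v=3: → [0,11); WM=6
i=1 t=8 v=9: → [0,11); WM=8
i=2 t=10 v=8: → [0,11); WM=10
i=3 t=10 v=9: → [0,11); WM=10
i=4 t=12 v=7: → [11,22); WM=12; [0,11) fires=4
i=5 t=4 v=3: DROP (t<12-1); WM=12
i=6 t=1 v=8: DROP (t<12-1); WM=12
i=7 t=20 v=6: → [11,22); WM=20
i=8 t=15 v=6: DROP (t<20-1); WM=20
i=9 t=27 v=4: → [22,33); WM=27; [11,22) fires=2
i=10 t=26 v=8: → [22,33); WM=27
i=11 t=20 v=9: DROP (t<27-1); WM=27

[0,11)=4 [11,22)=2 [22,33)=2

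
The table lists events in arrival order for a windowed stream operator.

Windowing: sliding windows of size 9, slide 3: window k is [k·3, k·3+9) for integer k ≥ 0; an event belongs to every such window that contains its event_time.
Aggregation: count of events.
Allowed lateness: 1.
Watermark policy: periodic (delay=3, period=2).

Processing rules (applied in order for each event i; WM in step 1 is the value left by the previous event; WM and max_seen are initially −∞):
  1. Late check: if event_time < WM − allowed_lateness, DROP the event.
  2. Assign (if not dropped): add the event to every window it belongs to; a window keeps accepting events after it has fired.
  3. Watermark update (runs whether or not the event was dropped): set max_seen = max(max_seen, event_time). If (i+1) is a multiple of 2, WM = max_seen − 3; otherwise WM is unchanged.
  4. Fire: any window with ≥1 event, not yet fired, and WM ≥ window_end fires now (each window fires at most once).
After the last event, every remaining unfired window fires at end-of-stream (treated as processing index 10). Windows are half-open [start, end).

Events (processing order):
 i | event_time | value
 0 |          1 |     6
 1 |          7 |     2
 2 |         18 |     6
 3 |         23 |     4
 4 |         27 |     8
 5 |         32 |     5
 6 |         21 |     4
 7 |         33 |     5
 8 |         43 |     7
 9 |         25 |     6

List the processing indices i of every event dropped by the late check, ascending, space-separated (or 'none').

i=0 t=1 v=6: → [0,9); WM=−∞
i=1 t=7 v=2: → [6,15),[3,12),[0,9); WM=4
i=2 t=18 v=6: → [18,27),[15,24),[12,21); WM=4
i=3 t=23 v=4: → [21,30),[18,27),[15,24); WM=20; [0,9) fires=2 [3,12) fires=1 [6,15) fires=1
i=4 t=27 v=8: → [27,36),[24,33),[21,30); WM=20
i=5 t=32 v=5: → [30,39),[27,36),[24,33); WM=29; [12,21) fires=1 [15,24) fires=2 [18,27) fires=2
i=6 t=21 v=4: DROP (t<29-1); WM=29
i=7 t=33 v=5: → [33,42),[30,39),[27,36); WM=30; [21,30) fires=2
i=8 t=43 v=7: → [42,51),[39,48),[36,45); WM=30
i=9 t=25 v=6: DROP (t<30-1); WM=40; [24,33) fires=2 [27,36) fires=3 [30,39) fires=2

6 9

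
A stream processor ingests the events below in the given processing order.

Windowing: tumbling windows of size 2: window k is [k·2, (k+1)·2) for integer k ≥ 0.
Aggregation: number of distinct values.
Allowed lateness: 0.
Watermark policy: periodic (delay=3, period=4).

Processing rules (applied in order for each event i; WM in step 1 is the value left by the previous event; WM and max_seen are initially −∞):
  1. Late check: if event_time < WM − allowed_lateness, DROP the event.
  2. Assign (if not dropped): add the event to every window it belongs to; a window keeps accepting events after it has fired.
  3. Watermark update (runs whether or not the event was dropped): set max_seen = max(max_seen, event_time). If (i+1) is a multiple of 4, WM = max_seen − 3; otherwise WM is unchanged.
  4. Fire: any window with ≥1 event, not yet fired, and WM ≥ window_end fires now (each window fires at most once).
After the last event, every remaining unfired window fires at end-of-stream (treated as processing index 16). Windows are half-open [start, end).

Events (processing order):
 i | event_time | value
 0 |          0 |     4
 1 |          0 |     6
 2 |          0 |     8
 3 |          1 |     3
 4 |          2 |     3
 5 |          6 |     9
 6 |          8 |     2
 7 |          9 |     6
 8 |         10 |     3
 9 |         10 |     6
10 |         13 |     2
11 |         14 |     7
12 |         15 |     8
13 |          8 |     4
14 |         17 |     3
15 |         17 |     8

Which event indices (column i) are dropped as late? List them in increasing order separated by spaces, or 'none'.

13

i=0 t=0 v=4: → [0,2); WM=−∞
i=1 t=0 v=6: → [0,2); WM=−∞
i=2 t=0 v=8: → [0,2); WM=−∞
i=3 t=1 v=3: → [0,2); WM=-2
i=4 t=2 v=3: → [2,4); WM=-2
i=5 t=6 v=9: → [6,8); WM=-2
i=6 t=8 v=2: → [8,10); WM=-2
i=7 t=9 v=6: → [8,10); WM=6; [0,2) fires=4 [2,4) fires=1
i=8 t=10 v=3: → [10,12); WM=6
i=9 t=10 v=6: → [10,12); WM=6
i=10 t=13 v=2: → [12,14); WM=6
i=11 t=14 v=7: → [14,16); WM=11; [6,8) fires=1 [8,10) fires=2
i=12 t=15 v=8: → [14,16); WM=11
i=13 t=8 v=4: DROP (t<11-0); WM=11
i=14 t=17 v=3: → [16,18); WM=11
i=15 t=17 v=8: → [16,18); WM=14; [10,12) fires=2 [12,14) fires=1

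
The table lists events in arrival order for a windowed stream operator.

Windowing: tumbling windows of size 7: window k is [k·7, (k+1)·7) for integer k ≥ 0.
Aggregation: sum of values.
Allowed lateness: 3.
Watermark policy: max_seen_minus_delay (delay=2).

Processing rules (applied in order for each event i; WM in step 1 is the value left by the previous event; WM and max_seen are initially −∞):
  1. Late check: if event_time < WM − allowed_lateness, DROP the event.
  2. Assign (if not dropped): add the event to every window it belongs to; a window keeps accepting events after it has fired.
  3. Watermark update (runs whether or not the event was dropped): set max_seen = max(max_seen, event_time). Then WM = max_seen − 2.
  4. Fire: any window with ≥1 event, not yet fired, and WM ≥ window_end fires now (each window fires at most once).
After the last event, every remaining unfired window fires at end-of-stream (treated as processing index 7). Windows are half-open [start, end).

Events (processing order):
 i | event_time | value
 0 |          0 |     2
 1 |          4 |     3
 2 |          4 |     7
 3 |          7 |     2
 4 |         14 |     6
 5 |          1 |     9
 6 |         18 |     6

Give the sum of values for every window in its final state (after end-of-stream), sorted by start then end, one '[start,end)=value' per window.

i=0 t=0 v=2: → [0,7); WM=-2
i=1 t=4 v=3: → [0,7); WM=2
i=2 t=4 v=7: → [0,7); WM=2
i=3 t=7 v=2: → [7,14); WM=5
i=4 t=14 v=6: → [14,21); WM=12; [0,7) fires=12
i=5 t=1 v=9: DROP (t<12-3); WM=12
i=6 t=18 v=6: → [14,21); WM=16; [7,14) fires=2

[0,7)=12 [7,14)=2 [14,21)=12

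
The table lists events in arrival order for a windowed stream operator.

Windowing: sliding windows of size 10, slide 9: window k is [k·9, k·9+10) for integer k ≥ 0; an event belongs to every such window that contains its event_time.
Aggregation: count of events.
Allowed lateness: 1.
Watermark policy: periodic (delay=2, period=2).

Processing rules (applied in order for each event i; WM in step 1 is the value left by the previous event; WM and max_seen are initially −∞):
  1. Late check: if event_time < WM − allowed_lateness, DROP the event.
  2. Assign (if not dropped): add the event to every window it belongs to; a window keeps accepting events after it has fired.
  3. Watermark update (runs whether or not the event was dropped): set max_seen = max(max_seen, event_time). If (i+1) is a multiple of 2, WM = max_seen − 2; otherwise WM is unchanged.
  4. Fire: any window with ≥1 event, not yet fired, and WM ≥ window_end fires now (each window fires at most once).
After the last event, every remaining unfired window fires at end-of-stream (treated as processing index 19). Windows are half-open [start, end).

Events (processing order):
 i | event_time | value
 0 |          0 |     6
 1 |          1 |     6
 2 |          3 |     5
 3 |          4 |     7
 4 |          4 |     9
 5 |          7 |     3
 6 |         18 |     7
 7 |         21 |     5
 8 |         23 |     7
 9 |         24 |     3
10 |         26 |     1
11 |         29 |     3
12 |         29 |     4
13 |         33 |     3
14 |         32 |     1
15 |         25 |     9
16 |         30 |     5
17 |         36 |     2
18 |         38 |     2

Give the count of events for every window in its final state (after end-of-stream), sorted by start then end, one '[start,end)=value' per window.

i=0 t=0 v=6: → [0,10); WM=−∞
i=1 t=1 v=6: → [0,10); WM=-1
i=2 t=3 v=5: → [0,10); WM=-1
i=3 t=4 v=7: → [0,10); WM=2
i=4 t=4 v=9: → [0,10); WM=2
i=5 t=7 v=3: → [0,10); WM=5
i=6 t=18 v=7: → [18,28),[9,19); WM=5
i=7 t=21 v=5: → [18,28); WM=19; [0,10) fires=6 [9,19) fires=1
i=8 t=23 v=7: → [18,28); WM=19
i=9 t=24 v=3: → [18,28); WM=22
i=10 t=26 v=1: → [18,28); WM=22
i=11 t=29 v=3: → [27,37); WM=27
i=12 t=29 v=4: → [27,37); WM=27
i=13 t=33 v=3: → [27,37); WM=31; [18,28) fires=5
i=14 t=32 v=1: → [27,37); WM=31
i=15 t=25 v=9: DROP (t<31-1); WM=31
i=16 t=30 v=5: → [27,37); WM=31
i=17 t=36 v=2: → [36,46),[27,37); WM=34
i=18 t=38 v=2: → [36,46); WM=34

[0,10)=6 [9,19)=1 [18,28)=5 [27,37)=6 [36,46)=2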